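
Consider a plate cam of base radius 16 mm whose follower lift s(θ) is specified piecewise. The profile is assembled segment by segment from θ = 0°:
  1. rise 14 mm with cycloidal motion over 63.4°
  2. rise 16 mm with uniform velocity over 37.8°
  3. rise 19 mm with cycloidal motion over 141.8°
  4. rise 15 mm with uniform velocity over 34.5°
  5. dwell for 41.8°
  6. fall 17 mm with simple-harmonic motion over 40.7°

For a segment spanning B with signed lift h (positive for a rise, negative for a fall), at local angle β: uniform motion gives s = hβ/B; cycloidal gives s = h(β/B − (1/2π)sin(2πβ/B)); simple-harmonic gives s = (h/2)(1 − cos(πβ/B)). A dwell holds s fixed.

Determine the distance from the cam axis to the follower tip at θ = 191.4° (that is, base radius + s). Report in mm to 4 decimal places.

seg 1 [0°–63.4°] cycloidal, h=14: full span → s += 14 → s = 14.0000
seg 2 [63.4°–101.2°] uniform, h=16: full span → s += 16 → s = 30.0000
seg 3 [101.2°–243°] cycloidal, h=19: θ=191.4° here. β=90.2, B=141.8. 19·(0.6361 − sin(2π·0.6361)/(2π)) = 14.3682 → s = 44.3682
radial distance = base radius + s = 16 + 44.3682 = 60.3682

60.3682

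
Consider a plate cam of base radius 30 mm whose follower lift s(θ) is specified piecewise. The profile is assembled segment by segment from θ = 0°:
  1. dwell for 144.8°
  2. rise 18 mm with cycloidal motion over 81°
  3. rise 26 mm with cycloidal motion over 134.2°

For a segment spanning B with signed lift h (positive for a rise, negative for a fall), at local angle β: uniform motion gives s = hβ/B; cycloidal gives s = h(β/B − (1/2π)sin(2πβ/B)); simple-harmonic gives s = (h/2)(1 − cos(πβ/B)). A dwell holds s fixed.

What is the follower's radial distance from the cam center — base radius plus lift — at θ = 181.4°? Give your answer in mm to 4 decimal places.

seg 1 [0°–144.8°] dwell: s stays 0.0000
seg 2 [144.8°–225.8°] cycloidal, h=18: θ=181.4° here. β=36.6, B=81. 18·(0.4519 − sin(2π·0.4519)/(2π)) = 7.2798 → s = 7.2798
radial distance = base radius + s = 30 + 7.2798 = 37.2798

37.2798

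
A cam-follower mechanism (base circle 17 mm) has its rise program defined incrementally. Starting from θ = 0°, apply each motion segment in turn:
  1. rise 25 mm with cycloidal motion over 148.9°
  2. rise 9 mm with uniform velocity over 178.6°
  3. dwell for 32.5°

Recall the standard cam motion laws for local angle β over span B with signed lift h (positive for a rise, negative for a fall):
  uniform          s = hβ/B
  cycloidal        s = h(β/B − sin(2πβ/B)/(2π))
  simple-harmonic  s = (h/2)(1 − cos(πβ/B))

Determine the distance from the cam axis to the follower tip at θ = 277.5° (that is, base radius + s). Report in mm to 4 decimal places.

seg 1 [0°–148.9°] cycloidal, h=25: full span → s += 25 → s = 25.0000
seg 2 [148.9°–327.5°] uniform, h=9: θ=277.5° here. β=128.6, B=178.6. 9·128.6/178.6 = 6.4804 → s = 31.4804
radial distance = base radius + s = 17 + 31.4804 = 48.4804

48.4804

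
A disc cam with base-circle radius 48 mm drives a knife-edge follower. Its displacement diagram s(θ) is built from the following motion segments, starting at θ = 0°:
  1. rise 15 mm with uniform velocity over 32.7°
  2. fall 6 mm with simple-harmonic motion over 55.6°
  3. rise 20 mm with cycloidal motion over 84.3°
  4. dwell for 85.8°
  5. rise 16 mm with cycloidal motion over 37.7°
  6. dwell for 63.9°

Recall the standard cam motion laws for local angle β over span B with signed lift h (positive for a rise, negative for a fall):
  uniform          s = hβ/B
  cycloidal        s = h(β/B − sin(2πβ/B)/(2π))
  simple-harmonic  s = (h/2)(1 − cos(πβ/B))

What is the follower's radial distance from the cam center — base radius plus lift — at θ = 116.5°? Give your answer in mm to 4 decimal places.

seg 1 [0°–32.7°] uniform, h=15: full span → s += 15 → s = 15.0000
seg 2 [32.7°–88.3°] simple-harmonic, h=-6: full span → s += -6 → s = 9.0000
seg 3 [88.3°–172.6°] cycloidal, h=20: θ=116.5° here. β=28.2, B=84.3. 20·(0.3345 − sin(2π·0.3345)/(2π)) = 3.9457 → s = 12.9457
radial distance = base radius + s = 48 + 12.9457 = 60.9457

60.9457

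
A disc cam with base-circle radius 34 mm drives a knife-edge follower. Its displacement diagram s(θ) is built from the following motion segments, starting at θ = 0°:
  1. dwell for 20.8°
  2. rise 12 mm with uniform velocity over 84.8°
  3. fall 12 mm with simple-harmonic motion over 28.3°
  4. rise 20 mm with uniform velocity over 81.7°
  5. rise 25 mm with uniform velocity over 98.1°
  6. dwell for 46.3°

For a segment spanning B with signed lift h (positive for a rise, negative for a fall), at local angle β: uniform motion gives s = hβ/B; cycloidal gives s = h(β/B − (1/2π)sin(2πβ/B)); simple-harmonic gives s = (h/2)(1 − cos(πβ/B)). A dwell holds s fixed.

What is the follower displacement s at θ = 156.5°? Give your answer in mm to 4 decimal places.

seg 1 [0°–20.8°] dwell: s stays 0.0000
seg 2 [20.8°–105.6°] uniform, h=12: full span → s += 12 → s = 12.0000
seg 3 [105.6°–133.9°] simple-harmonic, h=-12: full span → s += -12 → s = 0.0000
seg 4 [133.9°–215.6°] uniform, h=20: θ=156.5° here. β=22.6, B=81.7. 20·22.6/81.7 = 5.5324 → s = 5.5324

5.5324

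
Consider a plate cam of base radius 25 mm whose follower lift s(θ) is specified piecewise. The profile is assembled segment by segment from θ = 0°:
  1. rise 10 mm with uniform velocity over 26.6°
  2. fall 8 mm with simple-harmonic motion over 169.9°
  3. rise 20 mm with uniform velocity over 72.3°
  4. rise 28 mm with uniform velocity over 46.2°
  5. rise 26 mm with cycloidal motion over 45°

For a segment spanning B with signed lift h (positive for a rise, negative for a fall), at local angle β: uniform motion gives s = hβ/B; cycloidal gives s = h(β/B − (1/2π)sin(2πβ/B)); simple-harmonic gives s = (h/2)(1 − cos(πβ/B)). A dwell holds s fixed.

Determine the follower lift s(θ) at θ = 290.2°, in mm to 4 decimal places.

seg 1 [0°–26.6°] uniform, h=10: full span → s += 10 → s = 10.0000
seg 2 [26.6°–196.5°] simple-harmonic, h=-8: full span → s += -8 → s = 2.0000
seg 3 [196.5°–268.8°] uniform, h=20: full span → s += 20 → s = 22.0000
seg 4 [268.8°–315°] uniform, h=28: θ=290.2° here. β=21.4, B=46.2. 28·21.4/46.2 = 12.9697 → s = 34.9697

34.9697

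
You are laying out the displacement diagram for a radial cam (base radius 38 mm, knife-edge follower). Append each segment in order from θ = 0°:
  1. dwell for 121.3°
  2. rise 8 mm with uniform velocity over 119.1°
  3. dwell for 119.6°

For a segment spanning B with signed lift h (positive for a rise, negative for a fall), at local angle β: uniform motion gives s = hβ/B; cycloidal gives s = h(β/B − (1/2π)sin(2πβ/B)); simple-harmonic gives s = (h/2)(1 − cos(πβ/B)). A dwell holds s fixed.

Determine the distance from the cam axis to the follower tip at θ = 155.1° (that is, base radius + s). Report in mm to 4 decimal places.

seg 1 [0°–121.3°] dwell: s stays 0.0000
seg 2 [121.3°–240.4°] uniform, h=8: θ=155.1° here. β=33.8, B=119.1. 8·33.8/119.1 = 2.2704 → s = 2.2704
radial distance = base radius + s = 38 + 2.2704 = 40.2704

40.2704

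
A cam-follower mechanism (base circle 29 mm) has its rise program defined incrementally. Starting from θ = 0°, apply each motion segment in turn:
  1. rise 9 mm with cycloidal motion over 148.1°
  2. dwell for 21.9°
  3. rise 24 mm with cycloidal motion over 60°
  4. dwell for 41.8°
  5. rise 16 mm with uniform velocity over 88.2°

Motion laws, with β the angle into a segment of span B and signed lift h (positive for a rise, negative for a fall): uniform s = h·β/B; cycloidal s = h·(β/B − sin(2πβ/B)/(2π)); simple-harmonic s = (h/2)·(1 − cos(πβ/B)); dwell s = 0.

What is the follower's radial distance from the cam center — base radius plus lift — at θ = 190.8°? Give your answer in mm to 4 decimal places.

seg 1 [0°–148.1°] cycloidal, h=9: full span → s += 9 → s = 9.0000
seg 2 [148.1°–170°] dwell: s stays 9.0000
seg 3 [170°–230°] cycloidal, h=24: θ=190.8° here. β=20.8, B=60. 24·(0.3467 − sin(2π·0.3467)/(2π)) = 5.1834 → s = 14.1834
radial distance = base radius + s = 29 + 14.1834 = 43.1834

43.1834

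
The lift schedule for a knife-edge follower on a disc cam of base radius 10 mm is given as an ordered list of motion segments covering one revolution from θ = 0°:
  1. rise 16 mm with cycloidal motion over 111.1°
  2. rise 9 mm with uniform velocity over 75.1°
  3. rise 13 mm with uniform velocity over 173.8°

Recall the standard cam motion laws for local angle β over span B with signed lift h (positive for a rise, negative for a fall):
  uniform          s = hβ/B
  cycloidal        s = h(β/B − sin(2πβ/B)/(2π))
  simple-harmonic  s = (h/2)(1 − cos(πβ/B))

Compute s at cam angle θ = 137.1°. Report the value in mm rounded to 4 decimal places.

seg 1 [0°–111.1°] cycloidal, h=16: full span → s += 16 → s = 16.0000
seg 2 [111.1°–186.2°] uniform, h=9: θ=137.1° here. β=26, B=75.1. 9·26/75.1 = 3.1158 → s = 19.1158

19.1158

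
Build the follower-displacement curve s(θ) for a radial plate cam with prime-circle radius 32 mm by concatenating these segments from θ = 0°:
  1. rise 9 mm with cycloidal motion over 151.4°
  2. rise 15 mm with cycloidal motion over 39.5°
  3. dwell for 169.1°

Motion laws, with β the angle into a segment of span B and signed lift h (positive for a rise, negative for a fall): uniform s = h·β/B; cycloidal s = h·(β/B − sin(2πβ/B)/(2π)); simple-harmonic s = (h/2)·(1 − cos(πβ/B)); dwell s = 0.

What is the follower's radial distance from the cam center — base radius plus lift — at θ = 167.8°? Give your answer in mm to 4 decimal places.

seg 1 [0°–151.4°] cycloidal, h=9: full span → s += 9 → s = 9.0000
seg 2 [151.4°–190.9°] cycloidal, h=15: θ=167.8° here. β=16.4, B=39.5. 15·(0.4152 − sin(2π·0.4152)/(2π)) = 5.0151 → s = 14.0151
radial distance = base radius + s = 32 + 14.0151 = 46.0151

46.0151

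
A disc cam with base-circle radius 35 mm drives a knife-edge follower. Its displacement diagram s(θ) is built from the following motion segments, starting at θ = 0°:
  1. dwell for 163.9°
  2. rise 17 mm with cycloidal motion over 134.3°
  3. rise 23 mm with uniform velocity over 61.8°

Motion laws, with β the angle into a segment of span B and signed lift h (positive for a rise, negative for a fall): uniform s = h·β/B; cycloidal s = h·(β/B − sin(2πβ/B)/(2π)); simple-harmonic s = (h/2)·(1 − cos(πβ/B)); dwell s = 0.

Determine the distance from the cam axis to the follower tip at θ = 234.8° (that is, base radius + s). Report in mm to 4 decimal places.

seg 1 [0°–163.9°] dwell: s stays 0.0000
seg 2 [163.9°–298.2°] cycloidal, h=17: θ=234.8° here. β=70.9, B=134.3. 17·(0.5279 − sin(2π·0.5279)/(2π)) = 9.4469 → s = 9.4469
radial distance = base radius + s = 35 + 9.4469 = 44.4469

44.4469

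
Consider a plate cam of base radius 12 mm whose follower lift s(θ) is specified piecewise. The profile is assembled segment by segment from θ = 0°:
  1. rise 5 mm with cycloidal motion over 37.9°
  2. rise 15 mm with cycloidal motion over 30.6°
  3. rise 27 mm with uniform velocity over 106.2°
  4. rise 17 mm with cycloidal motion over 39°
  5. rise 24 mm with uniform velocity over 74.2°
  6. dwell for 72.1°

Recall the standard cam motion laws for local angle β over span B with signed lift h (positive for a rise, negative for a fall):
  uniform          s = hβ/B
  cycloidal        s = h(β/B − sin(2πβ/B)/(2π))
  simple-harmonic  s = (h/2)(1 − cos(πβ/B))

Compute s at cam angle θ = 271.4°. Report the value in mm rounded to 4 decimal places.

seg 1 [0°–37.9°] cycloidal, h=5: full span → s += 5 → s = 5.0000
seg 2 [37.9°–68.5°] cycloidal, h=15: full span → s += 15 → s = 20.0000
seg 3 [68.5°–174.7°] uniform, h=27: full span → s += 27 → s = 47.0000
seg 4 [174.7°–213.7°] cycloidal, h=17: full span → s += 17 → s = 64.0000
seg 5 [213.7°–287.9°] uniform, h=24: θ=271.4° here. β=57.7, B=74.2. 24·57.7/74.2 = 18.6631 → s = 82.6631

82.6631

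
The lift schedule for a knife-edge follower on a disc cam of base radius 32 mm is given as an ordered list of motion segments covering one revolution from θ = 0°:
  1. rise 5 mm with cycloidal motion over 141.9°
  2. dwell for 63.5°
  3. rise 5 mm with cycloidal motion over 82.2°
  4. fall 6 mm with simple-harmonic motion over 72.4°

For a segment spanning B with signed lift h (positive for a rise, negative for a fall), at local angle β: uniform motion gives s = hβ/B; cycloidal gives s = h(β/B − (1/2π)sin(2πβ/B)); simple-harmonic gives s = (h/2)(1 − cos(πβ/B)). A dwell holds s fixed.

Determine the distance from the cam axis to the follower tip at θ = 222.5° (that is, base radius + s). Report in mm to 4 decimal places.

seg 1 [0°–141.9°] cycloidal, h=5: full span → s += 5 → s = 5.0000
seg 2 [141.9°–205.4°] dwell: s stays 5.0000
seg 3 [205.4°–287.6°] cycloidal, h=5: θ=222.5° here. β=17.1, B=82.2. 5·(0.2080 − sin(2π·0.2080)/(2π)) = 0.2719 → s = 5.2719
radial distance = base radius + s = 32 + 5.2719 = 37.2719

37.2719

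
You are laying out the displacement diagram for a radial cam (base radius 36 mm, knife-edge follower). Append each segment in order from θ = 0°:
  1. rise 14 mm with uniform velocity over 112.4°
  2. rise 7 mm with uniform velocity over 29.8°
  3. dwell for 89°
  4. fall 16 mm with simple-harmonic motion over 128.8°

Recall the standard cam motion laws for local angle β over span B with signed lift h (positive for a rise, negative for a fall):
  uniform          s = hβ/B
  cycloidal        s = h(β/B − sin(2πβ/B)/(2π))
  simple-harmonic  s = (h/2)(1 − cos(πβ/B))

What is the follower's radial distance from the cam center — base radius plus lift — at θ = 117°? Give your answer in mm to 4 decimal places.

seg 1 [0°–112.4°] uniform, h=14: full span → s += 14 → s = 14.0000
seg 2 [112.4°–142.2°] uniform, h=7: θ=117° here. β=4.6, B=29.8. 7·4.6/29.8 = 1.0805 → s = 15.0805
radial distance = base radius + s = 36 + 15.0805 = 51.0805

51.0805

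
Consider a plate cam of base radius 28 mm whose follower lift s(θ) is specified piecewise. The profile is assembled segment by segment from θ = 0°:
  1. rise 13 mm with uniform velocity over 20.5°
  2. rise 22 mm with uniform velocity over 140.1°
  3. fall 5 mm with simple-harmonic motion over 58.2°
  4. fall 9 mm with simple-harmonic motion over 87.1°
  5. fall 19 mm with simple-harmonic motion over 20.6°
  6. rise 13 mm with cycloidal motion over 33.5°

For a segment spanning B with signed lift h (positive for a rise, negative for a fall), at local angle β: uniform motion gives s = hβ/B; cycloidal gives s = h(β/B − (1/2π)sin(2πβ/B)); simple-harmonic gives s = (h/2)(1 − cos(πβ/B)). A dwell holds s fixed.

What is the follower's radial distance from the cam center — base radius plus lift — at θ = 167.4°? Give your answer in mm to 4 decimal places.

seg 1 [0°–20.5°] uniform, h=13: full span → s += 13 → s = 13.0000
seg 2 [20.5°–160.6°] uniform, h=22: full span → s += 22 → s = 35.0000
seg 3 [160.6°–218.8°] simple-harmonic, h=-5: θ=167.4° here. β=6.8, B=58.2. -5/2·(1 − cos(π·0.1168)) = -0.1665 → s = 34.8335
radial distance = base radius + s = 28 + 34.8335 = 62.8335

62.8335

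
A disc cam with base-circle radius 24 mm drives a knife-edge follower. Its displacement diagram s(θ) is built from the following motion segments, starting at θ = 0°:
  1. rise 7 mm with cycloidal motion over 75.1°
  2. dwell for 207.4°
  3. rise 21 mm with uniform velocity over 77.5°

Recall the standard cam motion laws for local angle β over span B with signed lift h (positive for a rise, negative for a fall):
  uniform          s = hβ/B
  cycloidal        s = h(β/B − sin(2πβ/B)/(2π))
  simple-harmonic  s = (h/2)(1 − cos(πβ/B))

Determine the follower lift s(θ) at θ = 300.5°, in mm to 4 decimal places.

seg 1 [0°–75.1°] cycloidal, h=7: full span → s += 7 → s = 7.0000
seg 2 [75.1°–282.5°] dwell: s stays 7.0000
seg 3 [282.5°–360°] uniform, h=21: θ=300.5° here. β=18, B=77.5. 21·18/77.5 = 4.8774 → s = 11.8774

11.8774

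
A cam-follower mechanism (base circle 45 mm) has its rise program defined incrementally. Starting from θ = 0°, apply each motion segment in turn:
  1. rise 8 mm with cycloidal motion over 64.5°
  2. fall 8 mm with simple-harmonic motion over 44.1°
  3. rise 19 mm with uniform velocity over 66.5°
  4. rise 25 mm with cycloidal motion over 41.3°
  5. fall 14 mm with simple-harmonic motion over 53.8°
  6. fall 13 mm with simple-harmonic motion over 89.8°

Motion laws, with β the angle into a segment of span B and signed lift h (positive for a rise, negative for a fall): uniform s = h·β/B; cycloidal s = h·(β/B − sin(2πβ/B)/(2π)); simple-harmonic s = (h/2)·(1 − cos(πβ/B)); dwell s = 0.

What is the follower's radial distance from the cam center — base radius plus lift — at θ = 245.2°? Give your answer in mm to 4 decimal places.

seg 1 [0°–64.5°] cycloidal, h=8: full span → s += 8 → s = 8.0000
seg 2 [64.5°–108.6°] simple-harmonic, h=-8: full span → s += -8 → s = 0.0000
seg 3 [108.6°–175.1°] uniform, h=19: full span → s += 19 → s = 19.0000
seg 4 [175.1°–216.4°] cycloidal, h=25: full span → s += 25 → s = 44.0000
seg 5 [216.4°–270.2°] simple-harmonic, h=-14: θ=245.2° here. β=28.8, B=53.8. -14/2·(1 − cos(π·0.5353)) = -7.7750 → s = 36.2250
radial distance = base radius + s = 45 + 36.2250 = 81.2250

81.2250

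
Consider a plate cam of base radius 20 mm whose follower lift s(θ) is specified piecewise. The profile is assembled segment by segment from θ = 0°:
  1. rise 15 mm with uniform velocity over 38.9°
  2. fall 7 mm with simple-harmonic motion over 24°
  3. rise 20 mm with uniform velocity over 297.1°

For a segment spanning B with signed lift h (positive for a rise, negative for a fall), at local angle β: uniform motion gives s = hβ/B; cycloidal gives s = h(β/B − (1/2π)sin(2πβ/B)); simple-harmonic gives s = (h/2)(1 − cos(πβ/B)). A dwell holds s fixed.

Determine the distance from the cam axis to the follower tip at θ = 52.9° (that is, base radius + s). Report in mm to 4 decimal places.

seg 1 [0°–38.9°] uniform, h=15: full span → s += 15 → s = 15.0000
seg 2 [38.9°–62.9°] simple-harmonic, h=-7: θ=52.9° here. β=14, B=24. -7/2·(1 − cos(π·0.5833)) = -4.4059 → s = 10.5941
radial distance = base radius + s = 20 + 10.5941 = 30.5941

30.5941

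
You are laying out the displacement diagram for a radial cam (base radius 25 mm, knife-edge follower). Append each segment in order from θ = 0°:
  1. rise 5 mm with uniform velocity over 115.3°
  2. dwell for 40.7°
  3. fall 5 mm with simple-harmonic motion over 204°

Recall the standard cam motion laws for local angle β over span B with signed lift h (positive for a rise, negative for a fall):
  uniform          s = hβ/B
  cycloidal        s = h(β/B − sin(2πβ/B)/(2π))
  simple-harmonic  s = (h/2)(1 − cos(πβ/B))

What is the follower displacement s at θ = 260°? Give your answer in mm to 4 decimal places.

seg 1 [0°–115.3°] uniform, h=5: full span → s += 5 → s = 5.0000
seg 2 [115.3°–156°] dwell: s stays 5.0000
seg 3 [156°–360°] simple-harmonic, h=-5: θ=260° here. β=104, B=204. -5/2·(1 − cos(π·0.5098)) = -2.5770 → s = 2.4230

2.4230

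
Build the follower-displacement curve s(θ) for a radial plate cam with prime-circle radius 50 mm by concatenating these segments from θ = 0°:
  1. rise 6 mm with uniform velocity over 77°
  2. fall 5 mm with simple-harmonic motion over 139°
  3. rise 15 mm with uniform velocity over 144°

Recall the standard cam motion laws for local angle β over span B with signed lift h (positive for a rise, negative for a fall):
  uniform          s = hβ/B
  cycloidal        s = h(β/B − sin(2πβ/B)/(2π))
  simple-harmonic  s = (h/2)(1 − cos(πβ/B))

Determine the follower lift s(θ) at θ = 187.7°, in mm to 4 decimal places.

seg 1 [0°–77°] uniform, h=6: full span → s += 6 → s = 6.0000
seg 2 [77°–216°] simple-harmonic, h=-5: θ=187.7° here. β=110.7, B=139. -5/2·(1 − cos(π·0.7964)) = -4.5058 → s = 1.4942

1.4942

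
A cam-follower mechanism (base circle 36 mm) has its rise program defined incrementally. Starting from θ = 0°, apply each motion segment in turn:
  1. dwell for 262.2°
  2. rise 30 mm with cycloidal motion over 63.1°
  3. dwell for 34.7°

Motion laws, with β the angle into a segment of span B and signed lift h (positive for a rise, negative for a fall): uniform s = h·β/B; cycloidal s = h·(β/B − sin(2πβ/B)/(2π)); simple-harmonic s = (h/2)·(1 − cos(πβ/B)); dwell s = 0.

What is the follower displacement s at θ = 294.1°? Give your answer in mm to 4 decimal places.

seg 1 [0°–262.2°] dwell: s stays 0.0000
seg 2 [262.2°–325.3°] cycloidal, h=30: θ=294.1° here. β=31.9, B=63.1. 30·(0.5055 − sin(2π·0.5055)/(2π)) = 15.3328 → s = 15.3328

15.3328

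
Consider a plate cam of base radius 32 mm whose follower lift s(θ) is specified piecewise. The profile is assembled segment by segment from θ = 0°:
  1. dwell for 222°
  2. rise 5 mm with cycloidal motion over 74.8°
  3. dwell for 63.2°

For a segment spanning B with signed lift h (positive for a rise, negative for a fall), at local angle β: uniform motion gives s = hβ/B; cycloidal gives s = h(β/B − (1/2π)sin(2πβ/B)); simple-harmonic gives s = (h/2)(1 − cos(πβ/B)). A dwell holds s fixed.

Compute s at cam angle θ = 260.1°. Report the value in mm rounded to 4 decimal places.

seg 1 [0°–222°] dwell: s stays 0.0000
seg 2 [222°–296.8°] cycloidal, h=5: θ=260.1° here. β=38.1, B=74.8. 5·(0.5094 − sin(2π·0.5094)/(2π)) = 2.5936 → s = 2.5936

2.5936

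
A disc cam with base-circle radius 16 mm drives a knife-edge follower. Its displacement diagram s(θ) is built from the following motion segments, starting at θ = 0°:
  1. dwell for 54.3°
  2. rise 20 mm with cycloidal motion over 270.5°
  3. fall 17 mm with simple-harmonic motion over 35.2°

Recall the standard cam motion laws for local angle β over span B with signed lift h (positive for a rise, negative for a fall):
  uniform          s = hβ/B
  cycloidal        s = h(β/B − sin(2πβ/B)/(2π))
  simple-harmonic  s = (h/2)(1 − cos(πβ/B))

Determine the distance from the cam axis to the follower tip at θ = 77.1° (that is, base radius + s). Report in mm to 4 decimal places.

seg 1 [0°–54.3°] dwell: s stays 0.0000
seg 2 [54.3°–324.8°] cycloidal, h=20: θ=77.1° here. β=22.8, B=270.5. 20·(0.0843 − sin(2π·0.0843)/(2π)) = 0.0777 → s = 0.0777
radial distance = base radius + s = 16 + 0.0777 = 16.0777

16.0777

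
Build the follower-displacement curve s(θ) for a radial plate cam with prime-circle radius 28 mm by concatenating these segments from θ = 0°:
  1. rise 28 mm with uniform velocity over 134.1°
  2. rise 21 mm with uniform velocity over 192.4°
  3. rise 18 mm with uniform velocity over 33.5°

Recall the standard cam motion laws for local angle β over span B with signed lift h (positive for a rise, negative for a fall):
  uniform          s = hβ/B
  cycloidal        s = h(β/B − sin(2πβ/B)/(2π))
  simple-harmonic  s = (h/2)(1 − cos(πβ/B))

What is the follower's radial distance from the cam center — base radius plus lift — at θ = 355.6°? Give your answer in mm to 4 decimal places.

seg 1 [0°–134.1°] uniform, h=28: full span → s += 28 → s = 28.0000
seg 2 [134.1°–326.5°] uniform, h=21: full span → s += 21 → s = 49.0000
seg 3 [326.5°–360°] uniform, h=18: θ=355.6° here. β=29.1, B=33.5. 18·29.1/33.5 = 15.6358 → s = 64.6358
radial distance = base radius + s = 28 + 64.6358 = 92.6358

92.6358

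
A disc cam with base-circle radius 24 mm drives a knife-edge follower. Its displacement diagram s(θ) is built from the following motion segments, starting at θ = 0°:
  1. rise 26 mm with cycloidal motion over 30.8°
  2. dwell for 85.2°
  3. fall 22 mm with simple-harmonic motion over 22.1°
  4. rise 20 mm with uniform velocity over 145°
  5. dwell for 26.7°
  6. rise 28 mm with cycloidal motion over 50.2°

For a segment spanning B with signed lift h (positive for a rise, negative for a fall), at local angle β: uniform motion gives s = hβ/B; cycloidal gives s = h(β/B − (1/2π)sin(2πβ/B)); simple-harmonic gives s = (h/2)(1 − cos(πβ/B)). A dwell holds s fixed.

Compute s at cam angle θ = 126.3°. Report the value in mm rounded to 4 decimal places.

seg 1 [0°–30.8°] cycloidal, h=26: full span → s += 26 → s = 26.0000
seg 2 [30.8°–116°] dwell: s stays 26.0000
seg 3 [116°–138.1°] simple-harmonic, h=-22: θ=126.3° here. β=10.3, B=22.1. -22/2·(1 − cos(π·0.4661)) = -9.8295 → s = 16.1705

16.1705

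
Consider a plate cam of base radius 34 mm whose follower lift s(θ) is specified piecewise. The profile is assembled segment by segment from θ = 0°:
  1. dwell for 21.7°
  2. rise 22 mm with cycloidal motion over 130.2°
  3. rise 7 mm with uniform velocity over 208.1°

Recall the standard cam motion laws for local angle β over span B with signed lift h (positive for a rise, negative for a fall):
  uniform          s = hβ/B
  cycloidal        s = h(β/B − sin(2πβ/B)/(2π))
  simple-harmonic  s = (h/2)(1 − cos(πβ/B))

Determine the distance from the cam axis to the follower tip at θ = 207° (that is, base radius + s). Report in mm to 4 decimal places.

seg 1 [0°–21.7°] dwell: s stays 0.0000
seg 2 [21.7°–151.9°] cycloidal, h=22: full span → s += 22 → s = 22.0000
seg 3 [151.9°–360°] uniform, h=7: θ=207° here. β=55.1, B=208.1. 7·55.1/208.1 = 1.8534 → s = 23.8534
radial distance = base radius + s = 34 + 23.8534 = 57.8534

57.8534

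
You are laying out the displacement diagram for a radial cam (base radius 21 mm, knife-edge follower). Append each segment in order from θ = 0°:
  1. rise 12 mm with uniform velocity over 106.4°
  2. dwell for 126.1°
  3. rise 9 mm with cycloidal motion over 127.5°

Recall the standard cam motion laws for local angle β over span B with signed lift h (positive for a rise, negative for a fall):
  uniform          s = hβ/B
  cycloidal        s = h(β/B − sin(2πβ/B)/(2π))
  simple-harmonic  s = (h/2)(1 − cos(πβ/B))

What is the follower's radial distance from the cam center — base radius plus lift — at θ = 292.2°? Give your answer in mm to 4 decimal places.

seg 1 [0°–106.4°] uniform, h=12: full span → s += 12 → s = 12.0000
seg 2 [106.4°–232.5°] dwell: s stays 12.0000
seg 3 [232.5°–360°] cycloidal, h=9: θ=292.2° here. β=59.7, B=127.5. 9·(0.4682 − sin(2π·0.4682)/(2π)) = 3.9301 → s = 15.9301
radial distance = base radius + s = 21 + 15.9301 = 36.9301

36.9301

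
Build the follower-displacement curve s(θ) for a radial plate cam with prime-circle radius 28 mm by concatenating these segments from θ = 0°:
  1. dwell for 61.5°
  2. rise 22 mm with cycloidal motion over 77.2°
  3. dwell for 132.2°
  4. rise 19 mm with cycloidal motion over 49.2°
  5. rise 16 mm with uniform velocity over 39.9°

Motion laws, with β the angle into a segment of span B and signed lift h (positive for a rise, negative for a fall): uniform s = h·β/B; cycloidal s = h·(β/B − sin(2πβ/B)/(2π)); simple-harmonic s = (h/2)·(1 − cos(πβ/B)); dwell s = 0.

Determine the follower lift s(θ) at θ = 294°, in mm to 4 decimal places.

seg 1 [0°–61.5°] dwell: s stays 0.0000
seg 2 [61.5°–138.7°] cycloidal, h=22: full span → s += 22 → s = 22.0000
seg 3 [138.7°–270.9°] dwell: s stays 22.0000
seg 4 [270.9°–320.1°] cycloidal, h=19: θ=294° here. β=23.1, B=49.2. 19·(0.4695 − sin(2π·0.4695)/(2π)) = 8.3450 → s = 30.3450

30.3450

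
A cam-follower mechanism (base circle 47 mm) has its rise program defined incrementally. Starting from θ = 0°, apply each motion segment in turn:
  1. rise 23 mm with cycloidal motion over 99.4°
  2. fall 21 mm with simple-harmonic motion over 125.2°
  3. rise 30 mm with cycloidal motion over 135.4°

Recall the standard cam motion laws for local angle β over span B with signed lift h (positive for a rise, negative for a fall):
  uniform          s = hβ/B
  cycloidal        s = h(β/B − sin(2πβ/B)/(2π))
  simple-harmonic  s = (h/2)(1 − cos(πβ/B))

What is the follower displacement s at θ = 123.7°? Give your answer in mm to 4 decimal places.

seg 1 [0°–99.4°] cycloidal, h=23: full span → s += 23 → s = 23.0000
seg 2 [99.4°–224.6°] simple-harmonic, h=-21: θ=123.7° here. β=24.3, B=125.2. -21/2·(1 − cos(π·0.1941)) = -1.8922 → s = 21.1078

21.1078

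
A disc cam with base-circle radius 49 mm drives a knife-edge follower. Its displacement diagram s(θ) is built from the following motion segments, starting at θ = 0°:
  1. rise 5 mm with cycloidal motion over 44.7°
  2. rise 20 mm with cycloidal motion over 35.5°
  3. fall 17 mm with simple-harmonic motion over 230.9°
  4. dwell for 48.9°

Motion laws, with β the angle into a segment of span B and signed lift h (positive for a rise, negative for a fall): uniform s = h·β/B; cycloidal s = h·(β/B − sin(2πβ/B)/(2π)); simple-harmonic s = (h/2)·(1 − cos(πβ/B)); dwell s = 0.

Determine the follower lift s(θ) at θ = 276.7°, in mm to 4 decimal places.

seg 1 [0°–44.7°] cycloidal, h=5: full span → s += 5 → s = 5.0000
seg 2 [44.7°–80.2°] cycloidal, h=20: full span → s += 20 → s = 25.0000
seg 3 [80.2°–311.1°] simple-harmonic, h=-17: θ=276.7° here. β=196.5, B=230.9. -17/2·(1 − cos(π·0.8510)) = -16.0859 → s = 8.9141

8.9141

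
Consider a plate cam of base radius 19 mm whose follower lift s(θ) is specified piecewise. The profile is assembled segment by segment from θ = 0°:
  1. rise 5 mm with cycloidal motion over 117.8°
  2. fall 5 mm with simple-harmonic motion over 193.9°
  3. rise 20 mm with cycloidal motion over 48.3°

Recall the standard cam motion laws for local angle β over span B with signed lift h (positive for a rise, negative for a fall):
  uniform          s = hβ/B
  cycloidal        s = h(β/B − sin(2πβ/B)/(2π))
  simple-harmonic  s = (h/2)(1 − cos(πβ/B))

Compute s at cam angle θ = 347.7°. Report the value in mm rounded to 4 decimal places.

seg 1 [0°–117.8°] cycloidal, h=5: full span → s += 5 → s = 5.0000
seg 2 [117.8°–311.7°] simple-harmonic, h=-5: full span → s += -5 → s = 0.0000
seg 3 [311.7°–360°] cycloidal, h=20: θ=347.7° here. β=36, B=48.3. 20·(0.7453 − sin(2π·0.7453)/(2π)) = 18.0886 → s = 18.0886

18.0886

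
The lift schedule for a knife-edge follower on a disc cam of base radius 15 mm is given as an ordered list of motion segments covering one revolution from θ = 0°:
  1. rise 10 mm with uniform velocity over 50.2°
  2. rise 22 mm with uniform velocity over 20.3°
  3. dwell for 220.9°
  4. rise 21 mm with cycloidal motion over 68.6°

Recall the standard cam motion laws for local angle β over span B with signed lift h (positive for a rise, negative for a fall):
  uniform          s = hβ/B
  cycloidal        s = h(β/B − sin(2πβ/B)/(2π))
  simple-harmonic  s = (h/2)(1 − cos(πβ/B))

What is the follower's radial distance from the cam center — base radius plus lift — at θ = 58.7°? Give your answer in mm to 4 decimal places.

seg 1 [0°–50.2°] uniform, h=10: full span → s += 10 → s = 10.0000
seg 2 [50.2°–70.5°] uniform, h=22: θ=58.7° here. β=8.5, B=20.3. 22·8.5/20.3 = 9.2118 → s = 19.2118
radial distance = base radius + s = 15 + 19.2118 = 34.2118

34.2118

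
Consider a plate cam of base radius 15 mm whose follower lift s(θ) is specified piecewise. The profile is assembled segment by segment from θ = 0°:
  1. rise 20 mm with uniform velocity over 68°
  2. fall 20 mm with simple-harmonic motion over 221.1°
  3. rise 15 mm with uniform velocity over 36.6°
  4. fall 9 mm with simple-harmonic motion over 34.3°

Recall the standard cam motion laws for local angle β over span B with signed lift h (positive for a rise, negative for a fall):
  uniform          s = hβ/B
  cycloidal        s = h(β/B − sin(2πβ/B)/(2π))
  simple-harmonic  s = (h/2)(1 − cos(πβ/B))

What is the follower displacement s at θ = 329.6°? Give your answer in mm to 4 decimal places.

seg 1 [0°–68°] uniform, h=20: full span → s += 20 → s = 20.0000
seg 2 [68°–289.1°] simple-harmonic, h=-20: full span → s += -20 → s = 0.0000
seg 3 [289.1°–325.7°] uniform, h=15: full span → s += 15 → s = 15.0000
seg 4 [325.7°–360°] simple-harmonic, h=-9: θ=329.6° here. β=3.9, B=34.3. -9/2·(1 − cos(π·0.1137)) = -0.2841 → s = 14.7159

14.7159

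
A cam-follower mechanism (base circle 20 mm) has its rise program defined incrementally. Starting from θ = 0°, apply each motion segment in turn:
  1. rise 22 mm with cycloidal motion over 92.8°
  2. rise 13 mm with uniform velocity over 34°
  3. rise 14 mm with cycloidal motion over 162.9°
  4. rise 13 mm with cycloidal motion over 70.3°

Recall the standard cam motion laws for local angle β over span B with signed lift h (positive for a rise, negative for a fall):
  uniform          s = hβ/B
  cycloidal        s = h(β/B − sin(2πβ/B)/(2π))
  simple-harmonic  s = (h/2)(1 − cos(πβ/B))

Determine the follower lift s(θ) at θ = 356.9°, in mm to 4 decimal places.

seg 1 [0°–92.8°] cycloidal, h=22: full span → s += 22 → s = 22.0000
seg 2 [92.8°–126.8°] uniform, h=13: full span → s += 13 → s = 35.0000
seg 3 [126.8°–289.7°] cycloidal, h=14: full span → s += 14 → s = 49.0000
seg 4 [289.7°–360°] cycloidal, h=13: θ=356.9° here. β=67.2, B=70.3. 13·(0.9559 − sin(2π·0.9559)/(2π)) = 12.9927 → s = 61.9927

61.9927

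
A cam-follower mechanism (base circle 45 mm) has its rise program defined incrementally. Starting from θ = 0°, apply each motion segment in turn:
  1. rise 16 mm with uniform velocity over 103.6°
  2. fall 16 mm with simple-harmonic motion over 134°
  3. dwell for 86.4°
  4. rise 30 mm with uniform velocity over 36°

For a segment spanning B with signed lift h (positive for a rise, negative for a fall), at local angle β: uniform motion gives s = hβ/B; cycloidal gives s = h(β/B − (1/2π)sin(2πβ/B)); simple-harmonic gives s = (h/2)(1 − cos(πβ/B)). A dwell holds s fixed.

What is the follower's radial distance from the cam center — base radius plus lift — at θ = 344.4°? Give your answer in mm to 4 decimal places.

seg 1 [0°–103.6°] uniform, h=16: full span → s += 16 → s = 16.0000
seg 2 [103.6°–237.6°] simple-harmonic, h=-16: full span → s += -16 → s = 0.0000
seg 3 [237.6°–324°] dwell: s stays 0.0000
seg 4 [324°–360°] uniform, h=30: θ=344.4° here. β=20.4, B=36. 30·20.4/36 = 17.0000 → s = 17.0000
radial distance = base radius + s = 45 + 17.0000 = 62.0000

62.0000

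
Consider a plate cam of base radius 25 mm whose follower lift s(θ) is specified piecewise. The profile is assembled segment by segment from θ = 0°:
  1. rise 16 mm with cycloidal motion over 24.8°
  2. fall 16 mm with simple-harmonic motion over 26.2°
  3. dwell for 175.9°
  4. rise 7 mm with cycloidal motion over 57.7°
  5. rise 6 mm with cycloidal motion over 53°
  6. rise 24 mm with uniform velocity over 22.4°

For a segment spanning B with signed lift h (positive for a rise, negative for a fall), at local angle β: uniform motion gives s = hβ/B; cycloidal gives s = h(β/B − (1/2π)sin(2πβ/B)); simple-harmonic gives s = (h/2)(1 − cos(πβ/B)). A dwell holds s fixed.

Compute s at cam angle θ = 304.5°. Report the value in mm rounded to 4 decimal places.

seg 1 [0°–24.8°] cycloidal, h=16: full span → s += 16 → s = 16.0000
seg 2 [24.8°–51°] simple-harmonic, h=-16: full span → s += -16 → s = 0.0000
seg 3 [51°–226.9°] dwell: s stays 0.0000
seg 4 [226.9°–284.6°] cycloidal, h=7: full span → s += 7 → s = 7.0000
seg 5 [284.6°–337.6°] cycloidal, h=6: θ=304.5° here. β=19.9, B=53. 6·(0.3755 − sin(2π·0.3755)/(2π)) = 1.5796 → s = 8.5796

8.5796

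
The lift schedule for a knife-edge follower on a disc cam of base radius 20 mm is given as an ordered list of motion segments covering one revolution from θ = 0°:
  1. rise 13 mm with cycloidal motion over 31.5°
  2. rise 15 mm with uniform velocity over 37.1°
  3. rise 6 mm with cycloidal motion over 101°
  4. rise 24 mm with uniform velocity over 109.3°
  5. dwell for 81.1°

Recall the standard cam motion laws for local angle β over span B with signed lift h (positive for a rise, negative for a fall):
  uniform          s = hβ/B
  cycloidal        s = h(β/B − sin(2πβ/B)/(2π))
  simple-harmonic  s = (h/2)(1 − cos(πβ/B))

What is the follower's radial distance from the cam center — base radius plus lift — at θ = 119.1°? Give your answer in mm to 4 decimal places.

seg 1 [0°–31.5°] cycloidal, h=13: full span → s += 13 → s = 13.0000
seg 2 [31.5°–68.6°] uniform, h=15: full span → s += 15 → s = 28.0000
seg 3 [68.6°–169.6°] cycloidal, h=6: θ=119.1° here. β=50.5, B=101. 6·(0.5000 − sin(2π·0.5000)/(2π)) = 3.0000 → s = 31.0000
radial distance = base radius + s = 20 + 31.0000 = 51.0000

51.0000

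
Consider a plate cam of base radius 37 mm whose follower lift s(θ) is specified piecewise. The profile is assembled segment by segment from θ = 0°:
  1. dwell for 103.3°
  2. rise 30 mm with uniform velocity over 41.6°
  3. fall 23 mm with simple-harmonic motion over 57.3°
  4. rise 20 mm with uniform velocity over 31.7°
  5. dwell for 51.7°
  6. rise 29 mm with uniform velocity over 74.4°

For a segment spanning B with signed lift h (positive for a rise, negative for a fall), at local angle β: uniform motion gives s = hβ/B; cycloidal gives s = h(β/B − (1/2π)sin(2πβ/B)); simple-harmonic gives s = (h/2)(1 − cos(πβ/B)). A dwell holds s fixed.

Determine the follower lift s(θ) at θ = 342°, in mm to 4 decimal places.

seg 1 [0°–103.3°] dwell: s stays 0.0000
seg 2 [103.3°–144.9°] uniform, h=30: full span → s += 30 → s = 30.0000
seg 3 [144.9°–202.2°] simple-harmonic, h=-23: full span → s += -23 → s = 7.0000
seg 4 [202.2°–233.9°] uniform, h=20: full span → s += 20 → s = 27.0000
seg 5 [233.9°–285.6°] dwell: s stays 27.0000
seg 6 [285.6°–360°] uniform, h=29: θ=342° here. β=56.4, B=74.4. 29·56.4/74.4 = 21.9839 → s = 48.9839

48.9839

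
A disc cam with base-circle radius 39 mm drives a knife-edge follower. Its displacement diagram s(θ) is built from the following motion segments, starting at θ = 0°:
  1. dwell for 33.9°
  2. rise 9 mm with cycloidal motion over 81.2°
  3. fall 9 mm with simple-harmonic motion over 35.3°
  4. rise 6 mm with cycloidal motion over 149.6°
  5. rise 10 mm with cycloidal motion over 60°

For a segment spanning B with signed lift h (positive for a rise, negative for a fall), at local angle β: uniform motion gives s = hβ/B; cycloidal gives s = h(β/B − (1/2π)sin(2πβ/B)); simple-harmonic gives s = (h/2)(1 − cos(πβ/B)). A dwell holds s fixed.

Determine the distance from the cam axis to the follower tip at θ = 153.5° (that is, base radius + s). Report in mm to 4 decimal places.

seg 1 [0°–33.9°] dwell: s stays 0.0000
seg 2 [33.9°–115.1°] cycloidal, h=9: full span → s += 9 → s = 9.0000
seg 3 [115.1°–150.4°] simple-harmonic, h=-9: full span → s += -9 → s = 0.0000
seg 4 [150.4°–300°] cycloidal, h=6: θ=153.5° here. β=3.1, B=149.6. 6·(0.0207 − sin(2π·0.0207)/(2π)) = 0.0004 → s = 0.0004
radial distance = base radius + s = 39 + 0.0004 = 39.0004

39.0004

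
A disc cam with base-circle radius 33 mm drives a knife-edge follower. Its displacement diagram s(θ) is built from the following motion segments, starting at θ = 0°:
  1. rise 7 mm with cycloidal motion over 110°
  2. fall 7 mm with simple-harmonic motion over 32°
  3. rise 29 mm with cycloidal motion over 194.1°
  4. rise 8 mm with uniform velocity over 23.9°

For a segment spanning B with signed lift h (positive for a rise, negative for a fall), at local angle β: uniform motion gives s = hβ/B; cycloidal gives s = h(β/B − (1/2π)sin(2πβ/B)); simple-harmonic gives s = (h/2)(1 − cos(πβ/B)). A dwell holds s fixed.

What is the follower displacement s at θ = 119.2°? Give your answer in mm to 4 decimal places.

seg 1 [0°–110°] cycloidal, h=7: full span → s += 7 → s = 7.0000
seg 2 [110°–142°] simple-harmonic, h=-7: θ=119.2° here. β=9.2, B=32. -7/2·(1 − cos(π·0.2875)) = -1.3332 → s = 5.6668

5.6668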